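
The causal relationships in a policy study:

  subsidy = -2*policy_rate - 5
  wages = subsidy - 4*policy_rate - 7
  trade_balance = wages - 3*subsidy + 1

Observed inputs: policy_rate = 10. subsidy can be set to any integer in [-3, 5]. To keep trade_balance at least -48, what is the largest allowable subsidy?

Intervening on subsidy fixes its value directly, overriding its dependence on policy_rate.
Substituting into the wages equation gives wages = subsidy - 47.
trade_balance becomes -2*subsidy - 46.
Require -2*subsidy - 46 ≥ -48, so subsidy ≤ 1.
The largest integer in [-3, 5] satisfying this is 1.

subsidy = 1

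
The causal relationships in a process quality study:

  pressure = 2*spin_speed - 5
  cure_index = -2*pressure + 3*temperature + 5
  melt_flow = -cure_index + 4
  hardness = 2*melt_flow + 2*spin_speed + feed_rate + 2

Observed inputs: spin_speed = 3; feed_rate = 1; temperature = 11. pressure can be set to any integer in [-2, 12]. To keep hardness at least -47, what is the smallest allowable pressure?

pressure = 3

Intervening on pressure fixes its value directly, overriding its dependence on spin_speed.
Substituting into the cure_index equation gives cure_index = -2*pressure + 38.
melt_flow becomes 2*pressure - 34.
This gives hardness = 4*pressure - 59.
Require 4*pressure - 59 ≥ -47, so pressure ≥ 3.
The smallest integer in [-2, 12] satisfying this is 3.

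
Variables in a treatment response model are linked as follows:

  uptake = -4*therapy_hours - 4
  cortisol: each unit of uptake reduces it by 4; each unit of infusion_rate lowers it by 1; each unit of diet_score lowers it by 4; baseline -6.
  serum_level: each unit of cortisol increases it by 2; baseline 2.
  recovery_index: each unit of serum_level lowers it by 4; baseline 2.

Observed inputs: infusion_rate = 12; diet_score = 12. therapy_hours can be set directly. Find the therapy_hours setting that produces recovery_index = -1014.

Substituting into the cortisol equation gives cortisol = 16*therapy_hours - 50.
Substituting into the serum_level equation gives serum_level = 32*therapy_hours - 98.
This gives recovery_index = -128*therapy_hours + 394.
Solve -128*therapy_hours + 394 = -1014: therapy_hours = (-1014 - 394) / -128 = 11.

therapy_hours = 11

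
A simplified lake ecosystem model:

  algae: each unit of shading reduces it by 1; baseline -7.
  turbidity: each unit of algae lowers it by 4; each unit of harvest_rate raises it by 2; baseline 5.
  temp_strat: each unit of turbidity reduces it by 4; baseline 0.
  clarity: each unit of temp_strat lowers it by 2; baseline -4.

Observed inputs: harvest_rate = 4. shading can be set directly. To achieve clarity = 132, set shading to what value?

Substituting into the turbidity equation gives turbidity = 4*shading + 41.
Substituting into the temp_strat equation gives temp_strat = -16*shading - 164.
So clarity = 32*shading + 324.
Solve 32*shading + 324 = 132: shading = (132 - 324) / 32 = -6.

shading = -6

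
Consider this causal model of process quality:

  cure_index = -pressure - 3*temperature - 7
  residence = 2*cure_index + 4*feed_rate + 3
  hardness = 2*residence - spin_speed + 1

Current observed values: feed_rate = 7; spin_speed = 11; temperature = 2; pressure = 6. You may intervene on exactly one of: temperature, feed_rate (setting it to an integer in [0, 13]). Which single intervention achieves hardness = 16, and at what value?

set feed_rate = 12

Intervening on temperature: hardness = -12*temperature. Reaching 16 requires temperature = -4/3, not an integer.
Intervening on feed_rate: with other inputs at their observed values, hardness = 8*feed_rate - 80. Solving for 16 gives feed_rate = 12, within [0, 13].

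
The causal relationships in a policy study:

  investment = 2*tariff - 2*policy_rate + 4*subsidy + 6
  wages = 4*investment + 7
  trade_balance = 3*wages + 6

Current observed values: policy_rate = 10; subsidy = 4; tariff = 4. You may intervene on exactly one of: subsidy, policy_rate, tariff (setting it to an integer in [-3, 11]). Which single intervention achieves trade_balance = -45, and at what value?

Intervening on subsidy: with other inputs at their observed values, trade_balance = 48*subsidy - 45. Solving for -45 gives subsidy = 0, within [-3, 11].
Intervening on policy_rate: trade_balance = -24*policy_rate + 387. Reaching -45 requires policy_rate = 18, outside [-3, 11].
Intervening on tariff: trade_balance = 24*tariff + 51. Reaching -45 requires tariff = -4, outside [-3, 11].

set subsidy = 0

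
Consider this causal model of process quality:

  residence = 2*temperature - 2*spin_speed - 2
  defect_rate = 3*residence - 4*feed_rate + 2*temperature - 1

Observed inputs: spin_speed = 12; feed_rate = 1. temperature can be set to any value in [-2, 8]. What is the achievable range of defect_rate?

-99 to -19

Substituting into the residence equation gives residence = 2*temperature - 26.
So defect_rate = 8*temperature - 83.
Linear in temperature, so extremes are at the endpoints: temperature = -2 gives defect_rate = -99; temperature = 8 gives defect_rate = -19.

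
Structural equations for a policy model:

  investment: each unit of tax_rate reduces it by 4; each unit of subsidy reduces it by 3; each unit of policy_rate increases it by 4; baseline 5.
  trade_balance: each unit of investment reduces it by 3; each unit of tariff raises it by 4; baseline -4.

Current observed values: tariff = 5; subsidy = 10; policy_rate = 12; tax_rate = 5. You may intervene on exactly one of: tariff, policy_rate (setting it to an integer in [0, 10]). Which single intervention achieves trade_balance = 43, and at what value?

set policy_rate = 9

Intervening on tariff: trade_balance = 4*tariff - 13. Reaching 43 requires tariff = 14, outside [0, 10].
Intervening on policy_rate: with other inputs at their observed values, trade_balance = -12*policy_rate + 151. Solving for 43 gives policy_rate = 9, within [0, 10].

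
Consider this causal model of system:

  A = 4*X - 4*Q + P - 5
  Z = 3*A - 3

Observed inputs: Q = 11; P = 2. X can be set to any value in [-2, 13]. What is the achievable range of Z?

Substituting into the A equation gives A = 4*X - 47.
Substituting into the Z equation gives Z = 12*X - 144.
Linear in X, so extremes are at the endpoints: X = -2 gives Z = -168; X = 13 gives Z = 12.

-168 to 12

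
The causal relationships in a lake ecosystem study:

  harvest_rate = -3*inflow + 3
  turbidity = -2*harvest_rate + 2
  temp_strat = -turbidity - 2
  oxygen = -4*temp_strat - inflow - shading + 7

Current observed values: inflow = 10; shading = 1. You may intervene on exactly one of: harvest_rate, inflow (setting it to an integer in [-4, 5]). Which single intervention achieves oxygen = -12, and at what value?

set harvest_rate = 3

Intervening on harvest_rate: with other inputs at their observed values, oxygen = -8*harvest_rate + 12. Solving for -12 gives harvest_rate = 3, within [-4, 5].
Intervening on inflow: oxygen = 23*inflow - 2. Reaching -12 requires inflow = -10/23, not an integer.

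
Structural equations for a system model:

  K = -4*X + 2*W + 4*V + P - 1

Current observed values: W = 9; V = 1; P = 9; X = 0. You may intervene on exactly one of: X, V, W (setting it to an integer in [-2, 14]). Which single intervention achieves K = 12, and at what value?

set W = 0

Intervening on X: K = -4*X + 30. Reaching 12 requires X = 9/2, not an integer.
Intervening on V: K = 4*V + 26. Reaching 12 requires V = -7/2, not an integer.
Intervening on W: with other inputs at their observed values, K = 2*W + 12. Solving for 12 gives W = 0, within [-2, 14].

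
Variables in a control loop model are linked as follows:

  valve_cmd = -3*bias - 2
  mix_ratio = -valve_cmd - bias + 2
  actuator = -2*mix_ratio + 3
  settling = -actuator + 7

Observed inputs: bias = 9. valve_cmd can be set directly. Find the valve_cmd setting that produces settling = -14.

valve_cmd = 2

Intervening on valve_cmd fixes its value directly, overriding its dependence on bias.
Substituting into the mix_ratio equation gives mix_ratio = -valve_cmd - 7.
So actuator = 2*valve_cmd + 17.
settling becomes -2*valve_cmd - 10.
Solve -2*valve_cmd - 10 = -14: valve_cmd = (-14 + 10) / -2 = 2.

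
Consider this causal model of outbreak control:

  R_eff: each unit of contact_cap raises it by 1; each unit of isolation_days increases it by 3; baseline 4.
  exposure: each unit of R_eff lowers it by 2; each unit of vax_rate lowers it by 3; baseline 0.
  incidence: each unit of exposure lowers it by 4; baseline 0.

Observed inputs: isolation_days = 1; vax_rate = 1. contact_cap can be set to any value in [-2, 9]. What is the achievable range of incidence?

52 to 140

Substituting into the R_eff equation gives R_eff = contact_cap + 7.
So exposure = -2*contact_cap - 17.
This gives incidence = 8*contact_cap + 68.
Linear in contact_cap, so extremes are at the endpoints: contact_cap = -2 gives incidence = 52; contact_cap = 9 gives incidence = 140.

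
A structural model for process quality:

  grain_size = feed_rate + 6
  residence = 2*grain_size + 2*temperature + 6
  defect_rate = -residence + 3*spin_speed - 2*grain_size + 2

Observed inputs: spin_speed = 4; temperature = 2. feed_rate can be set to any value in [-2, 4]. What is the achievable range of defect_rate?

-36 to -12

Substituting into the residence equation gives residence = 2*feed_rate + 22.
Substituting into the defect_rate equation gives defect_rate = -4*feed_rate - 20.
Linear in feed_rate, so extremes are at the endpoints: feed_rate = -2 gives defect_rate = -12; feed_rate = 4 gives defect_rate = -36.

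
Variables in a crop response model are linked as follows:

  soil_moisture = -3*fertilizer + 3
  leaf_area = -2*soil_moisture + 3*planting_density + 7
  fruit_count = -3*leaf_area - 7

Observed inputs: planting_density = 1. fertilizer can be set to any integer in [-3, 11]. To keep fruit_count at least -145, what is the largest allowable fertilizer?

Substituting into the leaf_area equation gives leaf_area = 6*fertilizer + 4.
This gives fruit_count = -18*fertilizer - 19.
Require -18*fertilizer - 19 ≥ -145, so fertilizer ≤ 7.
The largest integer in [-3, 11] satisfying this is 7.

fertilizer = 7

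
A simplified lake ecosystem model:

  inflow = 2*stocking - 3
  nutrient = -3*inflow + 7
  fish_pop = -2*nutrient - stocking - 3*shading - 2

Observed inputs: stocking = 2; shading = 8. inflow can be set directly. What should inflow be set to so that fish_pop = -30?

Intervening on inflow fixes its value directly, overriding its dependence on stocking.
Substituting into the fish_pop equation gives fish_pop = 6*inflow - 42.
Solve 6*inflow - 42 = -30: inflow = (-30 + 42) / 6 = 2.

inflow = 2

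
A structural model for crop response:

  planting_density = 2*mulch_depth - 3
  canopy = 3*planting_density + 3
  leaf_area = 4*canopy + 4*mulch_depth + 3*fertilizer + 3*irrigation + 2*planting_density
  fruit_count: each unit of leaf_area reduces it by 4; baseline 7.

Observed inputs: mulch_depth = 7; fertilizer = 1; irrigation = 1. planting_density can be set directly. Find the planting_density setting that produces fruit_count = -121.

planting_density = -1

Intervening on planting_density fixes its value directly, overriding its dependence on mulch_depth.
Substituting into the leaf_area equation gives leaf_area = 14*planting_density + 46.
So fruit_count = -56*planting_density - 177.
Solve -56*planting_density - 177 = -121: planting_density = (-121 + 177) / -56 = -1.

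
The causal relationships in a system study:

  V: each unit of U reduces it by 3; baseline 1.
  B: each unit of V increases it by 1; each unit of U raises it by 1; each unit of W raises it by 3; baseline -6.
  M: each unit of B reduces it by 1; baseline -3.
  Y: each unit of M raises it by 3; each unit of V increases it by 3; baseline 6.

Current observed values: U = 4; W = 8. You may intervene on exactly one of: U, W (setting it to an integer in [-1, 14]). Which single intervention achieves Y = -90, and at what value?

Intervening on U: with other inputs at their observed values, Y = -3*U - 57. Solving for -90 gives U = 11, within [-1, 14].
Intervening on W: Y = -9*W + 3. Reaching -90 requires W = 31/3, not an integer.

set U = 11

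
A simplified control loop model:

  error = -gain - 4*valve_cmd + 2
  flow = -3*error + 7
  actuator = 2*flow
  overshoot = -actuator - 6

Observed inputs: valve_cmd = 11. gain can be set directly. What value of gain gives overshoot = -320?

gain = 8

Substituting into the error equation gives error = -gain - 42.
flow becomes 3*gain + 133.
Substituting into the actuator equation gives actuator = 6*gain + 266.
Substituting into the overshoot equation gives overshoot = -6*gain - 272.
Solve -6*gain - 272 = -320: gain = (-320 + 272) / -6 = 8.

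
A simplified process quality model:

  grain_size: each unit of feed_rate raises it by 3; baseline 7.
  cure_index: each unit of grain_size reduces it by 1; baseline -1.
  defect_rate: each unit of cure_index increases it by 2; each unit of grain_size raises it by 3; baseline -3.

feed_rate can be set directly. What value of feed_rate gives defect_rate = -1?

feed_rate = -1

Substituting into the cure_index equation gives cure_index = -3*feed_rate - 8.
Substituting into the defect_rate equation gives defect_rate = 3*feed_rate + 2.
Solve 3*feed_rate + 2 = -1: feed_rate = (-1 - 2) / 3 = -1.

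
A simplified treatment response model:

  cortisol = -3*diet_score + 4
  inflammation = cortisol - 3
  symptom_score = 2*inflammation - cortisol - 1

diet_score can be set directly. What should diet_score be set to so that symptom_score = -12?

diet_score = 3

Substituting into the inflammation equation gives inflammation = -3*diet_score + 1.
Substituting into the symptom_score equation gives symptom_score = -3*diet_score - 3.
Solve -3*diet_score - 3 = -12: diet_score = (-12 + 3) / -3 = 3.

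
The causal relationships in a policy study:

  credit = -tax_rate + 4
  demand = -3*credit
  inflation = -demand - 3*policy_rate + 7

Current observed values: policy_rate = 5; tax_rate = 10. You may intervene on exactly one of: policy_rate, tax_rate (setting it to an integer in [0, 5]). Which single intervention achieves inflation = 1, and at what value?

set tax_rate = 1

Intervening on policy_rate: inflation = -3*policy_rate - 11. Reaching 1 requires policy_rate = -4, outside [0, 5].
Intervening on tax_rate: with other inputs at their observed values, inflation = -3*tax_rate + 4. Solving for 1 gives tax_rate = 1, within [0, 5].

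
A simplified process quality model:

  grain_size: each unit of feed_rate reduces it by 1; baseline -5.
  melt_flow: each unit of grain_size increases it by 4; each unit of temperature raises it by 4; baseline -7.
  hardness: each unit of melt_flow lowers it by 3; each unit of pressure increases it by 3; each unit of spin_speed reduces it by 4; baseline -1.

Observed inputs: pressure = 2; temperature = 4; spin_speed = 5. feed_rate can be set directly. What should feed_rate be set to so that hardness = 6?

feed_rate = -1

Substituting into the melt_flow equation gives melt_flow = -4*feed_rate - 11.
This gives hardness = 12*feed_rate + 18.
Solve 12*feed_rate + 18 = 6: feed_rate = (6 - 18) / 12 = -1.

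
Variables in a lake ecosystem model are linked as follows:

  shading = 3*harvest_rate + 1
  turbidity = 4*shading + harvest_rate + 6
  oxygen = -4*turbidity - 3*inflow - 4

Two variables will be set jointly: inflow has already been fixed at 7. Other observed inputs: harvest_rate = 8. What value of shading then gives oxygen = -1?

With inflow held at 7:
Intervening on shading fixes its value directly, overriding its dependence on harvest_rate.
Substituting into the turbidity equation gives turbidity = 4*shading + 14.
This gives oxygen = -16*shading - 81.
Solve -16*shading - 81 = -1: shading = (-1 + 81) / -16 = -5.

shading = -5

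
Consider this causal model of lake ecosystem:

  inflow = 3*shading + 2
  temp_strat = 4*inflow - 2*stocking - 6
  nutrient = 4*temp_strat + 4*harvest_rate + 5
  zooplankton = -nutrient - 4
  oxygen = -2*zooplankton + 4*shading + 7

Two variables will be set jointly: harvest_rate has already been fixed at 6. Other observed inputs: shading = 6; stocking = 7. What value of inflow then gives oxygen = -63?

inflow = 0

With harvest_rate held at 6:
Intervening on inflow fixes its value directly, overriding its dependence on shading.
Substituting into the temp_strat equation gives temp_strat = 4*inflow - 20.
This gives nutrient = 16*inflow - 51.
Substituting into the zooplankton equation gives zooplankton = -16*inflow + 47.
Substituting into the oxygen equation gives oxygen = 32*inflow - 63.
Solve 32*inflow - 63 = -63: inflow = (-63 + 63) / 32 = 0.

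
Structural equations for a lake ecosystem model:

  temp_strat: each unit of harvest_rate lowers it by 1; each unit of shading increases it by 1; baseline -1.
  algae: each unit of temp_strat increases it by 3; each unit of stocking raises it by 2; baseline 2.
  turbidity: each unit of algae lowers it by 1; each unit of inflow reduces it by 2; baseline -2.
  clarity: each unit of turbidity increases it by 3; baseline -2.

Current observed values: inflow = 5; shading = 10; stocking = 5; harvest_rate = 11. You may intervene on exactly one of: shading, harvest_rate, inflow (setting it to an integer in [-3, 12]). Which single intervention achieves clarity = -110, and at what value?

set harvest_rate = 5

Intervening on shading: clarity = -9*shading + 34. Reaching -110 requires shading = 16, outside [-3, 12].
Intervening on harvest_rate: with other inputs at their observed values, clarity = 9*harvest_rate - 155. Solving for -110 gives harvest_rate = 5, within [-3, 12].
Intervening on inflow: clarity = -6*inflow - 26. Reaching -110 requires inflow = 14, outside [-3, 12].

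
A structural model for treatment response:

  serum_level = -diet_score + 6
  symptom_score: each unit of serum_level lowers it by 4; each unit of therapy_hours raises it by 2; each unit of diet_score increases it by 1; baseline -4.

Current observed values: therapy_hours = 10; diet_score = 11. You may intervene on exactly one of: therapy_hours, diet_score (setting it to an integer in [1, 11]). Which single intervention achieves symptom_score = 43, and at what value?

Intervening on therapy_hours: with other inputs at their observed values, symptom_score = 2*therapy_hours + 27. Solving for 43 gives therapy_hours = 8, within [1, 11].
Intervening on diet_score: symptom_score = 5*diet_score - 8. Reaching 43 requires diet_score = 51/5, not an integer.

set therapy_hours = 8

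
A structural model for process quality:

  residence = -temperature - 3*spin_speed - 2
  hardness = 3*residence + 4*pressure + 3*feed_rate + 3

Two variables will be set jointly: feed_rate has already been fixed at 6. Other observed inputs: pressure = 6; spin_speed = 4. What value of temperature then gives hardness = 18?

With feed_rate held at 6:
Substituting into the residence equation gives residence = -temperature - 14.
Substituting into the hardness equation gives hardness = -3*temperature + 3.
Solve -3*temperature + 3 = 18: temperature = (18 - 3) / -3 = -5.

temperature = -5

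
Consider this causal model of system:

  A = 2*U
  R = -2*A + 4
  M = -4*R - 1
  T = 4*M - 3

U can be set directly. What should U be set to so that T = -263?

Substituting into the R equation gives R = -4*U + 4.
Substituting into the M equation gives M = 16*U - 17.
So T = 64*U - 71.
Solve 64*U - 71 = -263: U = (-263 + 71) / 64 = -3.

U = -3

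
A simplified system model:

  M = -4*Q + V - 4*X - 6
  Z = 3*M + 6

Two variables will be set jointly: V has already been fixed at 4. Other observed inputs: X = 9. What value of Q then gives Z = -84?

With V held at 4:
Substituting into the M equation gives M = -4*Q - 38.
Z becomes -12*Q - 108.
Solve -12*Q - 108 = -84: Q = (-84 + 108) / -12 = -2.

Q = -2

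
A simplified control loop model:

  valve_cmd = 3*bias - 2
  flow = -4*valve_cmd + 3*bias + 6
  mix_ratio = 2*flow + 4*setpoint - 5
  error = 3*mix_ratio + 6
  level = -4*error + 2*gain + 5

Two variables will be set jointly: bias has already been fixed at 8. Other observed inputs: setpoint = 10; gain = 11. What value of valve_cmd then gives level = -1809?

With bias held at 8:
Intervening on valve_cmd fixes its value directly, overriding its dependence on bias.
Substituting into the flow equation gives flow = -4*valve_cmd + 30.
So mix_ratio = -8*valve_cmd + 95.
Substituting into the error equation gives error = -24*valve_cmd + 291.
So level = 96*valve_cmd - 1137.
Solve 96*valve_cmd - 1137 = -1809: valve_cmd = (-1809 + 1137) / 96 = -7.

valve_cmd = -7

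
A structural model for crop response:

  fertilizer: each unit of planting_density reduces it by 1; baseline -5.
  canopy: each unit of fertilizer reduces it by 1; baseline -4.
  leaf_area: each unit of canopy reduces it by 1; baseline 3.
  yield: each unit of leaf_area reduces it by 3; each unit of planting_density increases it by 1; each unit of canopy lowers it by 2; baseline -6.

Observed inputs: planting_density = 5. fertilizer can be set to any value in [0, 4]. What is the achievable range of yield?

-18 to -14

Intervening on fertilizer fixes its value directly, overriding its dependence on planting_density.
Substituting into the leaf_area equation gives leaf_area = fertilizer + 7.
yield becomes -fertilizer - 14.
Linear in fertilizer, so extremes are at the endpoints: fertilizer = 0 gives yield = -14; fertilizer = 4 gives yield = -18.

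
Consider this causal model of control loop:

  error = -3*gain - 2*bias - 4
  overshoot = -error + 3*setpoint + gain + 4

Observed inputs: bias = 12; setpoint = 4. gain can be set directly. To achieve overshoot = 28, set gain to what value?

Substituting into the error equation gives error = -3*gain - 28.
overshoot becomes 4*gain + 44.
Solve 4*gain + 44 = 28: gain = (28 - 44) / 4 = -4.

gain = -4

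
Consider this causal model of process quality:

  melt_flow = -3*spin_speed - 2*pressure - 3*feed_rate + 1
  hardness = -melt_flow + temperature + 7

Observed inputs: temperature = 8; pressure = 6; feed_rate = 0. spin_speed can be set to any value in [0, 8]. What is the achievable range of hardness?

26 to 50

Substituting into the melt_flow equation gives melt_flow = -3*spin_speed - 11.
This gives hardness = 3*spin_speed + 26.
Linear in spin_speed, so extremes are at the endpoints: spin_speed = 0 gives hardness = 26; spin_speed = 8 gives hardness = 50.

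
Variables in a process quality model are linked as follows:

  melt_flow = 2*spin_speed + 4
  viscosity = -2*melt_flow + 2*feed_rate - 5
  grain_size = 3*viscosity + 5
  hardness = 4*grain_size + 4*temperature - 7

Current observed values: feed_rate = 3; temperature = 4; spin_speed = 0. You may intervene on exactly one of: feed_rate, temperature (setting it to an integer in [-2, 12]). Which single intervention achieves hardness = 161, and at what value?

Intervening on feed_rate: with other inputs at their observed values, hardness = 24*feed_rate - 127. Solving for 161 gives feed_rate = 12, within [-2, 12].
Intervening on temperature: hardness = 4*temperature - 71. Reaching 161 requires temperature = 58, outside [-2, 12].

set feed_rate = 12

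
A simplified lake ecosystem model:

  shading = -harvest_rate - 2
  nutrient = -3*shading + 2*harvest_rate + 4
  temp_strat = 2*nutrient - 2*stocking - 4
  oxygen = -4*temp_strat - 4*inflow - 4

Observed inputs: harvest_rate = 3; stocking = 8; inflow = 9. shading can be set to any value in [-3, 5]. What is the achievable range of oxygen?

-112 to 80

Intervening on shading fixes its value directly, overriding its dependence on harvest_rate.
Substituting into the nutrient equation gives nutrient = -3*shading + 10.
temp_strat becomes -6*shading.
This gives oxygen = 24*shading - 40.
Linear in shading, so extremes are at the endpoints: shading = -3 gives oxygen = -112; shading = 5 gives oxygen = 80.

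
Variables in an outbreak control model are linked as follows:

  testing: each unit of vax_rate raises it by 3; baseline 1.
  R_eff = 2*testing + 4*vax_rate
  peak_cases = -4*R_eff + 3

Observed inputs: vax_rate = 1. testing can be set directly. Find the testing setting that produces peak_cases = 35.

Intervening on testing fixes its value directly, overriding its dependence on vax_rate.
Substituting into the R_eff equation gives R_eff = 2*testing + 4.
So peak_cases = -8*testing - 13.
Solve -8*testing - 13 = 35: testing = (35 + 13) / -8 = -6.

testing = -6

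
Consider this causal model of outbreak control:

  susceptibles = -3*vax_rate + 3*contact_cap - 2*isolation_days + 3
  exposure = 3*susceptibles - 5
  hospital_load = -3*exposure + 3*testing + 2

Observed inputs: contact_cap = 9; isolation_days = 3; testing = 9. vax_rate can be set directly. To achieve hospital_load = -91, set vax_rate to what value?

Substituting into the susceptibles equation gives susceptibles = -3*vax_rate + 24.
This gives exposure = -9*vax_rate + 67.
Substituting into the hospital_load equation gives hospital_load = 27*vax_rate - 172.
Solve 27*vax_rate - 172 = -91: vax_rate = (-91 + 172) / 27 = 3.

vax_rate = 3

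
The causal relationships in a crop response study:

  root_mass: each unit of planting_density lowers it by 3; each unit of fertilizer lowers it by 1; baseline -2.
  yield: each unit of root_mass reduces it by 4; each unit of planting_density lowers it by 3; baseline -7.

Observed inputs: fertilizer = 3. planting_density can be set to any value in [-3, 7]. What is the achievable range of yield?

-14 to 76

Substituting into the root_mass equation gives root_mass = -3*planting_density - 5.
Substituting into the yield equation gives yield = 9*planting_density + 13.
Linear in planting_density, so extremes are at the endpoints: planting_density = -3 gives yield = -14; planting_density = 7 gives yield = 76.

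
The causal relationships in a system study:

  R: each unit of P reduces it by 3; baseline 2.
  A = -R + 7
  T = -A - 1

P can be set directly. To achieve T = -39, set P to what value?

Substituting into the A equation gives A = 3*P + 5.
T becomes -3*P - 6.
Solve -3*P - 6 = -39: P = (-39 + 6) / -3 = 11.

P = 11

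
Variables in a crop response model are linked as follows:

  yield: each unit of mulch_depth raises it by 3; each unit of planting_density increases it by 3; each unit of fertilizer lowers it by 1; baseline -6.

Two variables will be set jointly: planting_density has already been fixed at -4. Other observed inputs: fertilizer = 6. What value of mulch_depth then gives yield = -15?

mulch_depth = 3

With planting_density held at -4:
Substituting into the yield equation gives yield = 3*mulch_depth - 24.
Solve 3*mulch_depth - 24 = -15: mulch_depth = (-15 + 24) / 3 = 3.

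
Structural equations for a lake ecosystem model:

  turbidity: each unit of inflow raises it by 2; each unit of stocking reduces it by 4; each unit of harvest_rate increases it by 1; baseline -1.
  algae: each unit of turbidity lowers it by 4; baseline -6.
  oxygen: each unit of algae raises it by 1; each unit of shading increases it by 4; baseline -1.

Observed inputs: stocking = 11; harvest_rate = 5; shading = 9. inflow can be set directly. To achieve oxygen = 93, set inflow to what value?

inflow = 12

Substituting into the turbidity equation gives turbidity = 2*inflow - 40.
Substituting into the algae equation gives algae = -8*inflow + 154.
Substituting into the oxygen equation gives oxygen = -8*inflow + 189.
Solve -8*inflow + 189 = 93: inflow = (93 - 189) / -8 = 12.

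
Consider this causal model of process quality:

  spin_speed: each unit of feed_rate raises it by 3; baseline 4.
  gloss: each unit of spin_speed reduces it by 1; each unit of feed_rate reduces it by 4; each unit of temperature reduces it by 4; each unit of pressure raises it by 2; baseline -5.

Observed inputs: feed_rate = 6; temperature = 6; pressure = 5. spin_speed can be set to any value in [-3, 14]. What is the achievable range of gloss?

-57 to -40

Intervening on spin_speed fixes its value directly, overriding its dependence on feed_rate.
Substituting into the gloss equation gives gloss = -spin_speed - 43.
Linear in spin_speed, so extremes are at the endpoints: spin_speed = -3 gives gloss = -40; spin_speed = 14 gives gloss = -57.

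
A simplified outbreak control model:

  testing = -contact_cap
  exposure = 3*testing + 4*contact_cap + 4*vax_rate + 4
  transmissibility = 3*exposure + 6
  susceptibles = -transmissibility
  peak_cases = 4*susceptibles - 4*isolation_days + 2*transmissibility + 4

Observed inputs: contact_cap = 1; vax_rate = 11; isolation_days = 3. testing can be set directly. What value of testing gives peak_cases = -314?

testing = -1

Intervening on testing fixes its value directly, overriding its dependence on contact_cap.
Substituting into the exposure equation gives exposure = 3*testing + 52.
This gives transmissibility = 9*testing + 162.
Substituting into the susceptibles equation gives susceptibles = -9*testing - 162.
Substituting into the peak_cases equation gives peak_cases = -18*testing - 332.
Solve -18*testing - 332 = -314: testing = (-314 + 332) / -18 = -1.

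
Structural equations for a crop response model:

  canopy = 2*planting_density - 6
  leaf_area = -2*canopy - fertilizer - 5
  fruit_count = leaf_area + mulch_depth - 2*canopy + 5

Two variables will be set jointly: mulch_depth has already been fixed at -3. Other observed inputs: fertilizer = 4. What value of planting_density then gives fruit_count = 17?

planting_density = 0

With mulch_depth held at -3:
Substituting into the leaf_area equation gives leaf_area = -4*planting_density + 3.
fruit_count becomes -8*planting_density + 17.
Solve -8*planting_density + 17 = 17: planting_density = (17 - 17) / -8 = 0.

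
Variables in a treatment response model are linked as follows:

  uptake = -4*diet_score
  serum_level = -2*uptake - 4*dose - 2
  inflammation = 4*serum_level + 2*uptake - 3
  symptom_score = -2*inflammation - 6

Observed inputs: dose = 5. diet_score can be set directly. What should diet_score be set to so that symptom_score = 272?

diet_score = -2

Substituting into the serum_level equation gives serum_level = 8*diet_score - 22.
inflammation becomes 24*diet_score - 91.
So symptom_score = -48*diet_score + 176.
Solve -48*diet_score + 176 = 272: diet_score = (272 - 176) / -48 = -2.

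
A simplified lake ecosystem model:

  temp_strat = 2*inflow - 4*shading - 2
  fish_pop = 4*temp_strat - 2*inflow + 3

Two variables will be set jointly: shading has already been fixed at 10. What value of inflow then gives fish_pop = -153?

With shading held at 10:
Substituting into the temp_strat equation gives temp_strat = 2*inflow - 42.
Substituting into the fish_pop equation gives fish_pop = 6*inflow - 165.
Solve 6*inflow - 165 = -153: inflow = (-153 + 165) / 6 = 2.

inflow = 2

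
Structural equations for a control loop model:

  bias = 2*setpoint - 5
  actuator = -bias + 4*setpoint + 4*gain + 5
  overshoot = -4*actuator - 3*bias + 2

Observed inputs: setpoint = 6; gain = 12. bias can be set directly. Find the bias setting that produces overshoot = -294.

Intervening on bias fixes its value directly, overriding its dependence on setpoint.
Substituting into the actuator equation gives actuator = -bias + 77.
This gives overshoot = bias - 306.
Solve bias - 306 = -294: bias = (-294 + 306) / 1 = 12.

bias = 12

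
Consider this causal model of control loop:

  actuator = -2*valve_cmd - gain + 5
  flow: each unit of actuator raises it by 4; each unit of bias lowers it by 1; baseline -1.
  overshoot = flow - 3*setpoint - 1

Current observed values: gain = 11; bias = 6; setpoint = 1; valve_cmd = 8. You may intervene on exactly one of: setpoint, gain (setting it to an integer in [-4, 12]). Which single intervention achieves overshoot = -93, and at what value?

Intervening on setpoint: with other inputs at their observed values, overshoot = -3*setpoint - 96. Solving for -93 gives setpoint = -1, within [-4, 12].
Intervening on gain: overshoot = -4*gain - 55. Reaching -93 requires gain = 19/2, not an integer.

set setpoint = -1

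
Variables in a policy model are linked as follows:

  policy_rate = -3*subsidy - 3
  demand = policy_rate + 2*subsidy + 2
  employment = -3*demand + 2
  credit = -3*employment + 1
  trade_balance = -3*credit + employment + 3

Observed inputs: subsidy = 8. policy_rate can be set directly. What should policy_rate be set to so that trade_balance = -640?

Intervening on policy_rate fixes its value directly, overriding its dependence on subsidy.
Substituting into the demand equation gives demand = policy_rate + 18.
This gives employment = -3*policy_rate - 52.
Substituting into the credit equation gives credit = 9*policy_rate + 157.
trade_balance becomes -30*policy_rate - 520.
Solve -30*policy_rate - 520 = -640: policy_rate = (-640 + 520) / -30 = 4.

policy_rate = 4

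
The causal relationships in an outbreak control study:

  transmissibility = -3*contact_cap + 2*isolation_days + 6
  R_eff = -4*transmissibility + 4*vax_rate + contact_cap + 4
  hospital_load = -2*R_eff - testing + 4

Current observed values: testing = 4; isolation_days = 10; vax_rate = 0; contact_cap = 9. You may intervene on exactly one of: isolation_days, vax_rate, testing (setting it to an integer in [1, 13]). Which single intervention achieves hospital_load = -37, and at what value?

set testing = 7

Intervening on isolation_days: hospital_load = 16*isolation_days - 194. Reaching -37 requires isolation_days = 157/16, not an integer.
Intervening on vax_rate: hospital_load = -8*vax_rate - 34. Reaching -37 requires vax_rate = 3/8, not an integer.
Intervening on testing: with other inputs at their observed values, hospital_load = -testing - 30. Solving for -37 gives testing = 7, within [1, 13].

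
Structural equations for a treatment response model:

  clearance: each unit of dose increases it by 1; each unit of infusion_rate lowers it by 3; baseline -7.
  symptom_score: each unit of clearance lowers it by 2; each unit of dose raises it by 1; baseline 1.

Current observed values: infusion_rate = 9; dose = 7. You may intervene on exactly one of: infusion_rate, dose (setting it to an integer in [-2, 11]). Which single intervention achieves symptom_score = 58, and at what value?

set dose = 11

Intervening on infusion_rate: symptom_score = 6*infusion_rate + 8. Reaching 58 requires infusion_rate = 25/3, not an integer.
Intervening on dose: with other inputs at their observed values, symptom_score = -dose + 69. Solving for 58 gives dose = 11, within [-2, 11].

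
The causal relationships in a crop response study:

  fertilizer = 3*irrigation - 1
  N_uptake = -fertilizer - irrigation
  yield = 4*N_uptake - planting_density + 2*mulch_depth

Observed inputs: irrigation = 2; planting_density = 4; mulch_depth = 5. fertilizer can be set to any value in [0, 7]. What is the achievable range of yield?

-30 to -2

Intervening on fertilizer fixes its value directly, overriding its dependence on irrigation.
Substituting into the N_uptake equation gives N_uptake = -fertilizer - 2.
This gives yield = -4*fertilizer - 2.
Linear in fertilizer, so extremes are at the endpoints: fertilizer = 0 gives yield = -2; fertilizer = 7 gives yield = -30.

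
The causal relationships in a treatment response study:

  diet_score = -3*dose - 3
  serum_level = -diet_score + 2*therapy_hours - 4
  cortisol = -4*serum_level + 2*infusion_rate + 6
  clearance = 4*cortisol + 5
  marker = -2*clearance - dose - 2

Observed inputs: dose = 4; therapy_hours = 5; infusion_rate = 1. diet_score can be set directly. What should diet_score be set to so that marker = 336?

Intervening on diet_score fixes its value directly, overriding its dependence on dose.
Substituting into the serum_level equation gives serum_level = -diet_score + 6.
Substituting into the cortisol equation gives cortisol = 4*diet_score - 16.
Substituting into the clearance equation gives clearance = 16*diet_score - 59.
This gives marker = -32*diet_score + 112.
Solve -32*diet_score + 112 = 336: diet_score = (336 - 112) / -32 = -7.

diet_score = -7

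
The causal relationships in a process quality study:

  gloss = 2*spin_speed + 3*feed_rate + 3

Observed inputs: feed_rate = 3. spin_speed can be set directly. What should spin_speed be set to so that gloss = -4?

spin_speed = -8

Substituting into the gloss equation gives gloss = 2*spin_speed + 12.
Solve 2*spin_speed + 12 = -4: spin_speed = (-4 - 12) / 2 = -8.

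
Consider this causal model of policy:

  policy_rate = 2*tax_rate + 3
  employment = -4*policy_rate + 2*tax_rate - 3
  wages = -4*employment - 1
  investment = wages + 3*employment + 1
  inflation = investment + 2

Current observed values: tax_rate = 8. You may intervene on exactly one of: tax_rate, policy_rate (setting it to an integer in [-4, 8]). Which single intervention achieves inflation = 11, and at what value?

Intervening on tax_rate: with other inputs at their observed values, inflation = 6*tax_rate + 17. Solving for 11 gives tax_rate = -1, within [-4, 8].
Intervening on policy_rate: inflation = 4*policy_rate - 11. Reaching 11 requires policy_rate = 11/2, not an integer.

set tax_rate = -1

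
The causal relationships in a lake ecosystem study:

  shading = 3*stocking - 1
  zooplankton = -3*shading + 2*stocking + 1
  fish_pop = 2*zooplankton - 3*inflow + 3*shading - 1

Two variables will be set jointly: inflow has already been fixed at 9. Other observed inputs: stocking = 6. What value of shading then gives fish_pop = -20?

shading = 6

With inflow held at 9:
Intervening on shading fixes its value directly, overriding its dependence on stocking.
Substituting into the zooplankton equation gives zooplankton = -3*shading + 13.
This gives fish_pop = -3*shading - 2.
Solve -3*shading - 2 = -20: shading = (-20 + 2) / -3 = 6.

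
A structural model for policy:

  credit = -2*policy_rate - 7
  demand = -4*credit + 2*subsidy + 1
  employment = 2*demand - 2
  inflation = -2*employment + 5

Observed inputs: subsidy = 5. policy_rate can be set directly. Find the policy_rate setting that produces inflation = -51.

Substituting into the demand equation gives demand = 8*policy_rate + 39.
This gives employment = 16*policy_rate + 76.
Substituting into the inflation equation gives inflation = -32*policy_rate - 147.
Solve -32*policy_rate - 147 = -51: policy_rate = (-51 + 147) / -32 = -3.

policy_rate = -3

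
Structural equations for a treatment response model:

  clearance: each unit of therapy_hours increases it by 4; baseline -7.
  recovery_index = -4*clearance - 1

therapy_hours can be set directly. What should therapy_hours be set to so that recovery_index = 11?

therapy_hours = 1

Substituting into the recovery_index equation gives recovery_index = -16*therapy_hours + 27.
Solve -16*therapy_hours + 27 = 11: therapy_hours = (11 - 27) / -16 = 1.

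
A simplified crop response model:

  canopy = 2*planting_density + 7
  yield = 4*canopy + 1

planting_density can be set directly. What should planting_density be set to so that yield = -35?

Substituting into the yield equation gives yield = 8*planting_density + 29.
Solve 8*planting_density + 29 = -35: planting_density = (-35 - 29) / 8 = -8.

planting_density = -8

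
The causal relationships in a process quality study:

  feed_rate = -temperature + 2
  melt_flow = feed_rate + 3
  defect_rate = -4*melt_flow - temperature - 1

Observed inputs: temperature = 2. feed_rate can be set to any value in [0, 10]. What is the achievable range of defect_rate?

-55 to -15

Intervening on feed_rate fixes its value directly, overriding its dependence on temperature.
Substituting into the defect_rate equation gives defect_rate = -4*feed_rate - 15.
Linear in feed_rate, so extremes are at the endpoints: feed_rate = 0 gives defect_rate = -15; feed_rate = 10 gives defect_rate = -55.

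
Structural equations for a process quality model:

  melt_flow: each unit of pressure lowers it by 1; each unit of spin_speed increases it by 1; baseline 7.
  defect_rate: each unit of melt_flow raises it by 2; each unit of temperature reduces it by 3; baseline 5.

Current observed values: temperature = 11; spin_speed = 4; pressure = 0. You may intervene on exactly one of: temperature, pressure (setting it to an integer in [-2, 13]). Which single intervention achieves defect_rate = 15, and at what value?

Intervening on temperature: with other inputs at their observed values, defect_rate = -3*temperature + 27. Solving for 15 gives temperature = 4, within [-2, 13].
Intervening on pressure: defect_rate = -2*pressure - 6. Reaching 15 requires pressure = -21/2, not an integer.

set temperature = 4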